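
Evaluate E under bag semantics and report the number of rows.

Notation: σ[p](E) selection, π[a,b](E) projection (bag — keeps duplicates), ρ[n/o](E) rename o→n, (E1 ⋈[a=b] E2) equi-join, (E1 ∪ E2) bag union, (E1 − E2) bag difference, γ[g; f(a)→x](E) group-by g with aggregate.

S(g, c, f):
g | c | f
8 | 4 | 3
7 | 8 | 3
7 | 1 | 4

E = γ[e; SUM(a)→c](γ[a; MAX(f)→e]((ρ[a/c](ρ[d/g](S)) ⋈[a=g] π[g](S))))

Stepwise |·|:
  S → 3
  ρ[d/g](S) → 3
  ρ[a/c](ρ[d/g](S)) → 3
  S → 3
  π[g](S) → 3
  (ρ[a/c](ρ[d/g](S)) ⋈[a=g] π[g](S)) → 1
  γ[a; MAX(f)→e]((ρ[a/c](ρ[d/g](S)) ⋈[a=g] π[g](S))) → 1
  γ[e; SUM(a)→c](γ[a; MAX(f)→e]((ρ[a/c](ρ[d/g](S)) ⋈[a=g] π[g](S)))) → 1

|E| = 1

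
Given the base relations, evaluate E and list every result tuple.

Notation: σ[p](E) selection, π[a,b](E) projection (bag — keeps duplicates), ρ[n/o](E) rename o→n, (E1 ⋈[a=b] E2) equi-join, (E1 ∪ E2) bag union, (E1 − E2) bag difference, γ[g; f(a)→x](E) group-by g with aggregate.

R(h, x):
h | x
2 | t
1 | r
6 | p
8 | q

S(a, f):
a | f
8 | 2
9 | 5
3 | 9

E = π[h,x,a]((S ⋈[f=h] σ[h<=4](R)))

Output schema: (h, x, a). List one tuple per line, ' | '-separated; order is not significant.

Row counts bottom-up:
  S → 3
  R → 4
  σ[h<=4](R) → 2
  (S ⋈[f=h] σ[h<=4](R)) → 1
  π[h,x,a]((S ⋈[f=h] σ[h<=4](R))) → 1

== RESULT ==
h | x | a
2 | t | 8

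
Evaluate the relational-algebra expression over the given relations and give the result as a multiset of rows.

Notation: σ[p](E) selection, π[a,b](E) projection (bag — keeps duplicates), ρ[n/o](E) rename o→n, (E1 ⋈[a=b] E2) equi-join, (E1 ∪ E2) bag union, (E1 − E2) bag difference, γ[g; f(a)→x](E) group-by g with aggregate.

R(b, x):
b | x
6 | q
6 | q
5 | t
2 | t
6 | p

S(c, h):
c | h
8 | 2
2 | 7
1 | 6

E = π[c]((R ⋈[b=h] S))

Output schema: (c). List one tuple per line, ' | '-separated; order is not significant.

Stepwise |·|:
  R → 5
  S → 3
  (R ⋈[b=h] S) → 4
  π[c]((R ⋈[b=h] S)) → 4

== RESULT ==
c
1
1
1
8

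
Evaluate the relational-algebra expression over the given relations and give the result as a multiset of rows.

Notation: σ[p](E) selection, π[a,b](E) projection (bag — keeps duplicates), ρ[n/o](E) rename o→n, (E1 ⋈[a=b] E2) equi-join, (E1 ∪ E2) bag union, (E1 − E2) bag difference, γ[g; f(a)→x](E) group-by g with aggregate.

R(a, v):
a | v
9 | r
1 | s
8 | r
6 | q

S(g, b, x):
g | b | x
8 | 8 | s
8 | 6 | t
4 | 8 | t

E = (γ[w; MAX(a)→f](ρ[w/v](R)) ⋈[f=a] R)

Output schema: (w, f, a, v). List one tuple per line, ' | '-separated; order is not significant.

Subexpression sizes:
  R → 4
  ρ[w/v](R) → 4
  γ[w; MAX(a)→f](ρ[w/v](R)) → 3
  R → 4
  (γ[w; MAX(a)→f](ρ[w/v](R)) ⋈[f=a] R) → 3

== RESULT ==
w | f | a | v
q | 6 | 6 | q
r | 9 | 9 | r
s | 1 | 1 | s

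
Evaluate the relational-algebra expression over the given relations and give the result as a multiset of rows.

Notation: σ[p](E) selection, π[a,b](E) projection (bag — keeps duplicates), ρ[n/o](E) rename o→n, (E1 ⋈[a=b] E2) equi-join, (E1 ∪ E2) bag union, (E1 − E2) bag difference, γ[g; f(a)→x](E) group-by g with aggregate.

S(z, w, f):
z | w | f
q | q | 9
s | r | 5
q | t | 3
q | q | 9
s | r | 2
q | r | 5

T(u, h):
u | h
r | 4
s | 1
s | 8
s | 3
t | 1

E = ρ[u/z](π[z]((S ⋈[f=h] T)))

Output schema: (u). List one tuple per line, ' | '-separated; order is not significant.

Row counts bottom-up:
  S → 6
  T → 5
  (S ⋈[f=h] T) → 1
  π[z]((S ⋈[f=h] T)) → 1
  ρ[u/z](π[z]((S ⋈[f=h] T))) → 1

== RESULT ==
u
q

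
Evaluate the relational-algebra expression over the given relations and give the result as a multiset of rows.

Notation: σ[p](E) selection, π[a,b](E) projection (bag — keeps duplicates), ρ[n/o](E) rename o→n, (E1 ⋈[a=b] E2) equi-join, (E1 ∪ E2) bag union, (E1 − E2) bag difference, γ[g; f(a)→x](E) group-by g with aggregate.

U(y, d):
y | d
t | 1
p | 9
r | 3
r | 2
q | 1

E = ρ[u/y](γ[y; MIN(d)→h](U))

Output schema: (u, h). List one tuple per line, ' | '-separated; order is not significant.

Stepwise |·|:
  U → 5
  γ[y; MIN(d)→h](U) → 4
  ρ[u/y](γ[y; MIN(d)→h](U)) → 4

== RESULT ==
u | h
p | 9
q | 1
r | 2
t | 1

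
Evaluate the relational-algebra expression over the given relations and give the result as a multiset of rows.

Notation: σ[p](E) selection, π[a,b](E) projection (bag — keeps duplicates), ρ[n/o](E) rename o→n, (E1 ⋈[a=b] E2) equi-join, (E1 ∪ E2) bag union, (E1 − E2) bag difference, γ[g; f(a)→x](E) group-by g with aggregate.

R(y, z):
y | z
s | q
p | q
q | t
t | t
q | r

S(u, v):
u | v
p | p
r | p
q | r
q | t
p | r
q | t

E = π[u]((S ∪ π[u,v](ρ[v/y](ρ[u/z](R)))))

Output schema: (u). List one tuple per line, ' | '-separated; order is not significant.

Row counts bottom-up:
  S → 6
  R → 5
  ρ[u/z](R) → 5
  ρ[v/y](ρ[u/z](R)) → 5
  π[u,v](ρ[v/y](ρ[u/z](R))) → 5
  (S ∪ π[u,v](ρ[v/y](ρ[u/z](R)))) → 11
  π[u]((S ∪ π[u,v](ρ[v/y](ρ[u/z](R))))) → 11

== RESULT ==
u
p
p
q
q
q
q
q
r
r
t
t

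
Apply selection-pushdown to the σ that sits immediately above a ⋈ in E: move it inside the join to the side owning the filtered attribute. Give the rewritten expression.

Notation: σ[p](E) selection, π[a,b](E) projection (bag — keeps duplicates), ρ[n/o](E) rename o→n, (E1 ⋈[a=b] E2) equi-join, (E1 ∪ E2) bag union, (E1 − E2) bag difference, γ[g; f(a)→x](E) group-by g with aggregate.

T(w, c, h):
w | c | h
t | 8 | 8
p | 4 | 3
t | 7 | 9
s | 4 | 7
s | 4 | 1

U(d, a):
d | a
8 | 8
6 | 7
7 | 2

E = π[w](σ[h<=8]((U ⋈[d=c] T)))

σ filters on h, owned by the right side.
E' = π[w]((U ⋈[d=c] σ[h<=8](T)))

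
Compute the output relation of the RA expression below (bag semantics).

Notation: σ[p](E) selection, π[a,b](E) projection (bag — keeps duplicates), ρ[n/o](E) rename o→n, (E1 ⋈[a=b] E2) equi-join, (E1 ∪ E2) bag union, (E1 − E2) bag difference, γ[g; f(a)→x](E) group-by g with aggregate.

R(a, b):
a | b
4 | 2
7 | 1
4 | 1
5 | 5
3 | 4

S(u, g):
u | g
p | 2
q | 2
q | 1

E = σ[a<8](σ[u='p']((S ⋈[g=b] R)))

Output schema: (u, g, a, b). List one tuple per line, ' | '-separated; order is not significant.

Subexpression sizes:
  S → 3
  R → 5
  (S ⋈[g=b] R) → 4
  σ[u='p']((S ⋈[g=b] R)) → 1
  σ[a<8](σ[u='p']((S ⋈[g=b] R))) → 1

== RESULT ==
u | g | a | b
p | 2 | 4 | 2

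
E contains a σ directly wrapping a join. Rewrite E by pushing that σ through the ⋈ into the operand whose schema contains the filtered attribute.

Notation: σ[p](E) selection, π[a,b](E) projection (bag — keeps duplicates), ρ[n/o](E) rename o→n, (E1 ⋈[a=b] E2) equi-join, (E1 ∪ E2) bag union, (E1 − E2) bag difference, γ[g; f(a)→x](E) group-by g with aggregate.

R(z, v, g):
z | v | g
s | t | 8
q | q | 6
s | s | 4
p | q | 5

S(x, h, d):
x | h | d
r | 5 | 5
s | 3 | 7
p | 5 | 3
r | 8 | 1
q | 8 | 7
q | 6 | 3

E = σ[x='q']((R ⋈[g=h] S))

σ filters on x, owned by the right side.
E' = (R ⋈[g=h] σ[x='q'](S))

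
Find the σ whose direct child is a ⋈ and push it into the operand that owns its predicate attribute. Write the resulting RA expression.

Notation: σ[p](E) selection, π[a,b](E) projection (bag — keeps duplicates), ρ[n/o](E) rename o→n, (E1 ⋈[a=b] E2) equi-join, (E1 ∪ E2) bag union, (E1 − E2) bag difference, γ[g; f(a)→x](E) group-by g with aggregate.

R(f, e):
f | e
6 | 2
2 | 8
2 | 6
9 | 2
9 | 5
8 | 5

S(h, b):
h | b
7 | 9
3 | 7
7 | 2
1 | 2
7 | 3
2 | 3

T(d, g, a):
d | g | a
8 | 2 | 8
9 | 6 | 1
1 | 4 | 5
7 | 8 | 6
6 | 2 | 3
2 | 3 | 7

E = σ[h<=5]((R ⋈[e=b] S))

σ filters on h, owned by the right side.
E' = (R ⋈[e=b] σ[h<=5](S))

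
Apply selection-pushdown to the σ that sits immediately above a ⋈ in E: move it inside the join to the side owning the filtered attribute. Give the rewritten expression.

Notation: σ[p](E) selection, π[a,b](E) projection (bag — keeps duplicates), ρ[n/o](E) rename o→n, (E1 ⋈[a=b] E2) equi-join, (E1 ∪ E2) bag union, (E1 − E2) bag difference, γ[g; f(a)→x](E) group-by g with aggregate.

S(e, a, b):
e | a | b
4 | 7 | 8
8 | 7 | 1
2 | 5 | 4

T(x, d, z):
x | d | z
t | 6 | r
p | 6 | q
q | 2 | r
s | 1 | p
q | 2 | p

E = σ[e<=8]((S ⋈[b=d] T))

σ filters on e, owned by the left side.
E' = (σ[e<=8](S) ⋈[b=d] T)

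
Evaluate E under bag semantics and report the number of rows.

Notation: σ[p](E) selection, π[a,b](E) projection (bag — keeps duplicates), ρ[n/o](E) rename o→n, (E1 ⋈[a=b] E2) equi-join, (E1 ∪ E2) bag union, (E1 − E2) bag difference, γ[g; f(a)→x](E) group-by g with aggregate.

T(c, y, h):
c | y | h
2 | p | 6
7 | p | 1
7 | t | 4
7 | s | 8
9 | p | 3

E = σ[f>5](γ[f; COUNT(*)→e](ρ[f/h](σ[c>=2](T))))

Per-node cardinality:
  T → 5
  σ[c>=2](T) → 5
  ρ[f/h](σ[c>=2](T)) → 5
  γ[f; COUNT(*)→e](ρ[f/h](σ[c>=2](T))) → 5
  σ[f>5](γ[f; COUNT(*)→e](ρ[f/h](σ[c>=2](T)))) → 2

|E| = 2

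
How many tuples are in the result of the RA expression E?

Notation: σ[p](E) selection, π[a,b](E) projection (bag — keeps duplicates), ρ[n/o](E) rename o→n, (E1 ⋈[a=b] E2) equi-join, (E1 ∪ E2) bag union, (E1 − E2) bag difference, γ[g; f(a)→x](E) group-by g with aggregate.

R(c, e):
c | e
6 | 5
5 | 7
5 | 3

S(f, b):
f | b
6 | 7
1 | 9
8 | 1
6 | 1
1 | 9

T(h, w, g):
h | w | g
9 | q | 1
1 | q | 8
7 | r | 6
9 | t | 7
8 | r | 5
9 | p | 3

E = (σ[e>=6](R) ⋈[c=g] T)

Subexpression sizes:
  R → 3
  σ[e>=6](R) → 1
  T → 6
  (σ[e>=6](R) ⋈[c=g] T) → 1

|E| = 1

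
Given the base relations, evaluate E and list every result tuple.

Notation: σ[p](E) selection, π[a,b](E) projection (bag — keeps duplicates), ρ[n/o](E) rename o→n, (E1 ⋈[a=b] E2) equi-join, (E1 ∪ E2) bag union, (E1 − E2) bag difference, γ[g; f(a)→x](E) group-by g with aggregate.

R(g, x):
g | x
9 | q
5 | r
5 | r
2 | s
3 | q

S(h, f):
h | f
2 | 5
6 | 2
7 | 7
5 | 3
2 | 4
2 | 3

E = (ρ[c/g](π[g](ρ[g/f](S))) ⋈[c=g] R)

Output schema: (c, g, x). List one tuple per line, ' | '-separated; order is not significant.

Per-node cardinality:
  S → 6
  ρ[g/f](S) → 6
  π[g](ρ[g/f](S)) → 6
  ρ[c/g](π[g](ρ[g/f](S))) → 6
  R → 5
  (ρ[c/g](π[g](ρ[g/f](S))) ⋈[c=g] R) → 5

== RESULT ==
c | g | x
2 | 2 | s
3 | 3 | q
3 | 3 | q
5 | 5 | r
5 | 5 | r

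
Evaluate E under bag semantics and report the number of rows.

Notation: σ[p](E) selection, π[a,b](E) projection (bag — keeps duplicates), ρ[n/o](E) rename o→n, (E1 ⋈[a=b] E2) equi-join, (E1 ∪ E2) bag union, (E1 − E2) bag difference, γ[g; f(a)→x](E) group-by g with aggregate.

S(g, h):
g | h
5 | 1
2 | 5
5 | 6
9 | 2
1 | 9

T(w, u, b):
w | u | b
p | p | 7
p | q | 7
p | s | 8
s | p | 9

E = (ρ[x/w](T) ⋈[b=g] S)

Row counts bottom-up:
  T → 4
  ρ[x/w](T) → 4
  S → 5
  (ρ[x/w](T) ⋈[b=g] S) → 1

|E| = 1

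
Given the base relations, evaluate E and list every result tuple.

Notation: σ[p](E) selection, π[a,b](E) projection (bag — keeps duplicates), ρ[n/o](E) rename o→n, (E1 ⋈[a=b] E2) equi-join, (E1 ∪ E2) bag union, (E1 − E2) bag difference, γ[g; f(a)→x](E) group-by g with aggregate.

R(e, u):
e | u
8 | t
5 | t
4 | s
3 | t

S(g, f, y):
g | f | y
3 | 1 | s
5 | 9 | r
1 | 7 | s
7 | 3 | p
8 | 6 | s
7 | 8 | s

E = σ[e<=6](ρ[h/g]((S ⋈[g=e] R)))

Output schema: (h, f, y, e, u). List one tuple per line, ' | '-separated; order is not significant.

Row counts bottom-up:
  S → 6
  R → 4
  (S ⋈[g=e] R) → 3
  ρ[h/g]((S ⋈[g=e] R)) → 3
  σ[e<=6](ρ[h/g]((S ⋈[g=e] R))) → 2

== RESULT ==
h | f | y | e | u
3 | 1 | s | 3 | t
5 | 9 | r | 5 | t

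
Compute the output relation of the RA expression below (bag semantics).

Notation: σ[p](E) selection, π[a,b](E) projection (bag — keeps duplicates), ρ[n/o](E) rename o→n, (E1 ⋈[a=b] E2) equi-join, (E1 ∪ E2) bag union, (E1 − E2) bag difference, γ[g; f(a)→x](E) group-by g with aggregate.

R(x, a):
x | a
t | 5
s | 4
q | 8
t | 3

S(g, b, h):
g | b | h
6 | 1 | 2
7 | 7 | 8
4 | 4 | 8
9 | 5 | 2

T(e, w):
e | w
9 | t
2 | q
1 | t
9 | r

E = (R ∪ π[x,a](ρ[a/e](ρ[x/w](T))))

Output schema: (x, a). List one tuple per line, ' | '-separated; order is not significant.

Stepwise |·|:
  R → 4
  T → 4
  ρ[x/w](T) → 4
  ρ[a/e](ρ[x/w](T)) → 4
  π[x,a](ρ[a/e](ρ[x/w](T))) → 4
  (R ∪ π[x,a](ρ[a/e](ρ[x/w](T)))) → 8

== RESULT ==
x | a
q | 2
q | 8
r | 9
s | 4
t | 1
t | 3
t | 5
t | 9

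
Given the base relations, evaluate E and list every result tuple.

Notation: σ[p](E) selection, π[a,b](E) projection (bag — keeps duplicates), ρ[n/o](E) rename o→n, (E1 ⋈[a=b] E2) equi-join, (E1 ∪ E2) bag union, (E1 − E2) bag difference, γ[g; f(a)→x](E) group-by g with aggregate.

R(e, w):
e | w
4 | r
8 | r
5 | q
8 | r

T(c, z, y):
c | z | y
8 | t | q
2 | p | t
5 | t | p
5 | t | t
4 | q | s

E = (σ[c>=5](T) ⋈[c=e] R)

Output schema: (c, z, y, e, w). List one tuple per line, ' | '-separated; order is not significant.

Row counts bottom-up:
  T → 5
  σ[c>=5](T) → 3
  R → 4
  (σ[c>=5](T) ⋈[c=e] R) → 4

== RESULT ==
c | z | y | e | w
5 | t | p | 5 | q
5 | t | t | 5 | q
8 | t | q | 8 | r
8 | t | q | 8 | r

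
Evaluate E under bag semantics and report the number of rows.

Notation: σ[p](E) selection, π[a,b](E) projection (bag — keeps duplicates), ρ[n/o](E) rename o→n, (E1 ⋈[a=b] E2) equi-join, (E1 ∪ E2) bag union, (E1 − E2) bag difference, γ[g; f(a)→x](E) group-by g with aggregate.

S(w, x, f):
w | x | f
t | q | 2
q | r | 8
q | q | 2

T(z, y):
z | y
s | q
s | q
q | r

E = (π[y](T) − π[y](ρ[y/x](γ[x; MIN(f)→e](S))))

Stepwise |·|:
  T → 3
  π[y](T) → 3
  S → 3
  γ[x; MIN(f)→e](S) → 2
  ρ[y/x](γ[x; MIN(f)→e](S)) → 2
  π[y](ρ[y/x](γ[x; MIN(f)→e](S))) → 2
  (π[y](T) − π[y](ρ[y/x](γ[x; MIN(f)→e](S)))) → 1

|E| = 1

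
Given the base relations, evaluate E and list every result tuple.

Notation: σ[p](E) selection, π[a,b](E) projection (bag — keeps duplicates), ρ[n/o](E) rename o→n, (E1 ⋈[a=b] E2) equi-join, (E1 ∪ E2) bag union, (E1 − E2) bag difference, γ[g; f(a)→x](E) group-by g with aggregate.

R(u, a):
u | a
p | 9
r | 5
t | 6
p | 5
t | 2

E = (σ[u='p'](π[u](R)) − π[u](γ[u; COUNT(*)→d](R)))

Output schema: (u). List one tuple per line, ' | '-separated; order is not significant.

Row counts bottom-up:
  R → 5
  π[u](R) → 5
  σ[u='p'](π[u](R)) → 2
  R → 5
  γ[u; COUNT(*)→d](R) → 3
  π[u](γ[u; COUNT(*)→d](R)) → 3
  (σ[u='p'](π[u](R)) − π[u](γ[u; COUNT(*)→d](R))) → 1

== RESULT ==
u
p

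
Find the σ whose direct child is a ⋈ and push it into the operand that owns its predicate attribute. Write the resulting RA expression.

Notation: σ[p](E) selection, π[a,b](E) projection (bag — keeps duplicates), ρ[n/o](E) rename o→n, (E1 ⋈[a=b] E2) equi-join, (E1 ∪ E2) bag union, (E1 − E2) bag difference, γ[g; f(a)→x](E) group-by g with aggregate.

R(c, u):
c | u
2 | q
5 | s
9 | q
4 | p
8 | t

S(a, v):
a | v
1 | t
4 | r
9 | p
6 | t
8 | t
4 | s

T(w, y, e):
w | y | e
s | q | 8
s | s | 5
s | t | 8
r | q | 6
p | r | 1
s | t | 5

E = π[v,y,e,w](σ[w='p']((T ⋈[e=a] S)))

σ filters on w, owned by the left side.
E' = π[v,y,e,w]((σ[w='p'](T) ⋈[e=a] S))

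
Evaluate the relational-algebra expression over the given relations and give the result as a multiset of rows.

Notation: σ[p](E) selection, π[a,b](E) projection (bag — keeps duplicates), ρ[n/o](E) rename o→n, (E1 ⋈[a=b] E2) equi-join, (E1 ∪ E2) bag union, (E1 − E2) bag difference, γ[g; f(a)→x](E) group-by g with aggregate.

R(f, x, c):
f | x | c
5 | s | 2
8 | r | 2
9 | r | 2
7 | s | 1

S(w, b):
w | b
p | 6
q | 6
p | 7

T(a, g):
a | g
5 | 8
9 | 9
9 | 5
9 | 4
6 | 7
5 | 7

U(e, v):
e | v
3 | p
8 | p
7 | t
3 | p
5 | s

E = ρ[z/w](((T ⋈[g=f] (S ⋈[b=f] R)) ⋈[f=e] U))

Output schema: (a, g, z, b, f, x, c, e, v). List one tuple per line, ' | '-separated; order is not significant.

Stepwise |·|:
  T → 6
  S → 3
  R → 4
  (S ⋈[b=f] R) → 1
  (T ⋈[g=f] (S ⋈[b=f] R)) → 2
  U → 5
  ((T ⋈[g=f] (S ⋈[b=f] R)) ⋈[f=e] U) → 2
  ρ[z/w](((T ⋈[g=f] (S ⋈[b=f] R)) ⋈[f=e] U)) → 2

== RESULT ==
a | g | z | b | f | x | c | e | v
5 | 7 | p | 7 | 7 | s | 1 | 7 | t
6 | 7 | p | 7 | 7 | s | 1 | 7 | t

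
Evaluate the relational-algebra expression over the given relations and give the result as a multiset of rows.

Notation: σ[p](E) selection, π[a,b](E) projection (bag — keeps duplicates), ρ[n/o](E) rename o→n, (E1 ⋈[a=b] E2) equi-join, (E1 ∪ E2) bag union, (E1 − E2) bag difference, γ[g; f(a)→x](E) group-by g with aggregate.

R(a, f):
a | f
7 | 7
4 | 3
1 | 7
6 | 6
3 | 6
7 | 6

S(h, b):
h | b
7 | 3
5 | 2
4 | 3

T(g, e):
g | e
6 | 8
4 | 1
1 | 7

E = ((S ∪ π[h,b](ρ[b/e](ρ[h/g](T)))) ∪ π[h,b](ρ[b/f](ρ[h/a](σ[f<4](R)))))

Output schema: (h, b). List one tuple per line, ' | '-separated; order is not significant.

Stepwise |·|:
  S → 3
  T → 3
  ρ[h/g](T) → 3
  ρ[b/e](ρ[h/g](T)) → 3
  π[h,b](ρ[b/e](ρ[h/g](T))) → 3
  (S ∪ π[h,b](ρ[b/e](ρ[h/g](T)))) → 6
  R → 6
  σ[f<4](R) → 1
  ρ[h/a](σ[f<4](R)) → 1
  ρ[b/f](ρ[h/a](σ[f<4](R))) → 1
  π[h,b](ρ[b/f](ρ[h/a](σ[f<4](R)))) → 1
  ((S ∪ π[h,b](ρ[b/e](ρ[h/g](T)))) ∪ π[h,b](ρ[b/f](ρ[h/a](σ[f<4](R))))) → 7

== RESULT ==
h | b
1 | 7
4 | 1
4 | 3
4 | 3
5 | 2
6 | 8
7 | 3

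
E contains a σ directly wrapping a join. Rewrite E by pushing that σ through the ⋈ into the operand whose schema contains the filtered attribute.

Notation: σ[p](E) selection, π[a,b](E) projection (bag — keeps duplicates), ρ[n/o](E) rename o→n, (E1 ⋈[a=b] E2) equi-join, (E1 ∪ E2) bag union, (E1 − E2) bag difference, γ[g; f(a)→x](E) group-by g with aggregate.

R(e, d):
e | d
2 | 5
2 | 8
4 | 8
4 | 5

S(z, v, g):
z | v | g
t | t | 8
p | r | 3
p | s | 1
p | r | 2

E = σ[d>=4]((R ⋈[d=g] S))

σ filters on d, owned by the left side.
E' = (σ[d>=4](R) ⋈[d=g] S)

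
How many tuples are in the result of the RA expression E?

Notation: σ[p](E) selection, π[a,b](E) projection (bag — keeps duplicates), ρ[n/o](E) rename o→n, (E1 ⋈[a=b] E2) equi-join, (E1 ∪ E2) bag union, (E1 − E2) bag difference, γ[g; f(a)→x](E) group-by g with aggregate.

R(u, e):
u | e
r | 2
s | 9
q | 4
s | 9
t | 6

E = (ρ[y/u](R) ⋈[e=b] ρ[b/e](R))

Per-node cardinality:
  R → 5
  ρ[y/u](R) → 5
  R → 5
  ρ[b/e](R) → 5
  (ρ[y/u](R) ⋈[e=b] ρ[b/e](R)) → 7

|E| = 7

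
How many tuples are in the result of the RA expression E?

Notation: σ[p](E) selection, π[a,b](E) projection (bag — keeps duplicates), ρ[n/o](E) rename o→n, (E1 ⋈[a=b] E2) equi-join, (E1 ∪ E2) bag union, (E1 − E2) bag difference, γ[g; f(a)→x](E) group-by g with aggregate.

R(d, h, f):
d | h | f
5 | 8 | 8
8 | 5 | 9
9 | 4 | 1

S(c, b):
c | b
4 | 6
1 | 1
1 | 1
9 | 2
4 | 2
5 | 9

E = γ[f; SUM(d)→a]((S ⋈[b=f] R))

Subexpression sizes:
  S → 6
  R → 3
  (S ⋈[b=f] R) → 3
  γ[f; SUM(d)→a]((S ⋈[b=f] R)) → 2

|E| = 2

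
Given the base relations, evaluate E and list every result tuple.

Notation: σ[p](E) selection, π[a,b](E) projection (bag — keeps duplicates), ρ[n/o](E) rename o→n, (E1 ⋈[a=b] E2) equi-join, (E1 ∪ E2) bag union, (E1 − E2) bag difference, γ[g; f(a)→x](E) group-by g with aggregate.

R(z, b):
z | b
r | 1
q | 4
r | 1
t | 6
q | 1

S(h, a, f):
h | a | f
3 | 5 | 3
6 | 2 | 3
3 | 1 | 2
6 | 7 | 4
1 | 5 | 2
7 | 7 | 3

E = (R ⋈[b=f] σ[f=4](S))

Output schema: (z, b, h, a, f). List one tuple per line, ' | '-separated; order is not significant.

Row counts bottom-up:
  R → 5
  S → 6
  σ[f=4](S) → 1
  (R ⋈[b=f] σ[f=4](S)) → 1

== RESULT ==
z | b | h | a | f
q | 4 | 6 | 7 | 4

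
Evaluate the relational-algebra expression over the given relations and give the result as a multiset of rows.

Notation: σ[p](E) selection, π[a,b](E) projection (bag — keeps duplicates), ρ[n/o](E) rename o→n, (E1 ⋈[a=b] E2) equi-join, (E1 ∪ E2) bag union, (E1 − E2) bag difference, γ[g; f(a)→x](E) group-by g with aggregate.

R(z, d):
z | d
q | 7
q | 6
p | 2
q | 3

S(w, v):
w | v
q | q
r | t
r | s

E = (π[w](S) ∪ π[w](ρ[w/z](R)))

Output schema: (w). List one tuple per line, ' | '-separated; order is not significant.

Per-node cardinality:
  S → 3
  π[w](S) → 3
  R → 4
  ρ[w/z](R) → 4
  π[w](ρ[w/z](R)) → 4
  (π[w](S) ∪ π[w](ρ[w/z](R))) → 7

== RESULT ==
w
p
q
q
q
q
r
r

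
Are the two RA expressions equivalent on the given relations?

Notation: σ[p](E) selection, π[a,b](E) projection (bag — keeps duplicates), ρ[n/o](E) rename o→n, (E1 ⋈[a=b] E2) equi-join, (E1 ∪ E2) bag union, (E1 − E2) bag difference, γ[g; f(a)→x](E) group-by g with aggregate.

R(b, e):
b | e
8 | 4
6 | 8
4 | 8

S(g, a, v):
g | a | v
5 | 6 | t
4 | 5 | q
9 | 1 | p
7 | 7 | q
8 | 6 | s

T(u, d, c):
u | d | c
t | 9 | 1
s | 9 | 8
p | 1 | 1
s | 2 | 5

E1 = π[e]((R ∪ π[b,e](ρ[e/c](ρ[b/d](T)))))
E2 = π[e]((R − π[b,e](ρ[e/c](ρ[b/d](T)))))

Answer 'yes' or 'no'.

E1 stepwise |·|:
  R → 3
  T → 4
  ρ[b/d](T) → 4
  ρ[e/c](ρ[b/d](T)) → 4
  π[b,e](ρ[e/c](ρ[b/d](T))) → 4
  (R ∪ π[b,e](ρ[e/c](ρ[b/d](T)))) → 7
  π[e]((R ∪ π[b,e](ρ[e/c](ρ[b/d](T))))) → 7
E2 stepwise |·|:
  R → 3
  T → 4
  ρ[b/d](T) → 4
  ρ[e/c](ρ[b/d](T)) → 4
  π[b,e](ρ[e/c](ρ[b/d](T))) → 4
  (R − π[b,e](ρ[e/c](ρ[b/d](T)))) → 3
  π[e]((R − π[b,e](ρ[e/c](ρ[b/d](T))))) → 3

E1 result:
e
1
1
4
5
8
8
8
E2 result:
e
4
8
8
Witness: (1,) appears 2× in E1 but 0× in E2.

no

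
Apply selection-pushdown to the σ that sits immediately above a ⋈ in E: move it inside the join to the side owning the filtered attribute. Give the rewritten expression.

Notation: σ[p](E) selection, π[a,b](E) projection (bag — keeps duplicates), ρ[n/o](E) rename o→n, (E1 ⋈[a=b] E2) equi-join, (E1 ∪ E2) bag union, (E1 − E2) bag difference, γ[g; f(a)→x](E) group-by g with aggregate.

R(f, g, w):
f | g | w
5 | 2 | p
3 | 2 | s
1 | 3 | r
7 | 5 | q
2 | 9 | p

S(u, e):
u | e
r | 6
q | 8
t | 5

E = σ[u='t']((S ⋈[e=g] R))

σ filters on u, owned by the left side.
E' = (σ[u='t'](S) ⋈[e=g] R)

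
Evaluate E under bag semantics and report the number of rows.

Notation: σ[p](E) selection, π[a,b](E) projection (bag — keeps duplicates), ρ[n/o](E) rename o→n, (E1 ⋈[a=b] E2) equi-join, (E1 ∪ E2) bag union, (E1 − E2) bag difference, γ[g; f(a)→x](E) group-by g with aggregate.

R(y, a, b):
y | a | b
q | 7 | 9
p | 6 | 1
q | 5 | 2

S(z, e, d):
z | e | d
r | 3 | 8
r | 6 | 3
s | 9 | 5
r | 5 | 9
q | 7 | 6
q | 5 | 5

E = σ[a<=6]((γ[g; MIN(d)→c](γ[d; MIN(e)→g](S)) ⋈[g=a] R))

Subexpression sizes:
  S → 6
  γ[d; MIN(e)→g](S) → 5
  γ[g; MIN(d)→c](γ[d; MIN(e)→g](S)) → 4
  R → 3
  (γ[g; MIN(d)→c](γ[d; MIN(e)→g](S)) ⋈[g=a] R) → 3
  σ[a<=6]((γ[g; MIN(d)→c](γ[d; MIN(e)→g](S)) ⋈[g=a] R)) → 2

|E| = 2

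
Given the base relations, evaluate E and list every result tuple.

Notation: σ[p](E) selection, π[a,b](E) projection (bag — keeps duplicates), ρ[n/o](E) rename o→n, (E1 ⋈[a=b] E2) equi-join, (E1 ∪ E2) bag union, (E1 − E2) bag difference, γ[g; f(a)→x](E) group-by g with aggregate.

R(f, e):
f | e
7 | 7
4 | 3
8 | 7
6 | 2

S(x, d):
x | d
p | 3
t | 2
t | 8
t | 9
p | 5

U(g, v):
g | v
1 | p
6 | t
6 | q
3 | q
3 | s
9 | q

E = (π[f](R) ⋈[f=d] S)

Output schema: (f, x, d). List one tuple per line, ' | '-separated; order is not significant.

Row counts bottom-up:
  R → 4
  π[f](R) → 4
  S → 5
  (π[f](R) ⋈[f=d] S) → 1

== RESULT ==
f | x | d
8 | t | 8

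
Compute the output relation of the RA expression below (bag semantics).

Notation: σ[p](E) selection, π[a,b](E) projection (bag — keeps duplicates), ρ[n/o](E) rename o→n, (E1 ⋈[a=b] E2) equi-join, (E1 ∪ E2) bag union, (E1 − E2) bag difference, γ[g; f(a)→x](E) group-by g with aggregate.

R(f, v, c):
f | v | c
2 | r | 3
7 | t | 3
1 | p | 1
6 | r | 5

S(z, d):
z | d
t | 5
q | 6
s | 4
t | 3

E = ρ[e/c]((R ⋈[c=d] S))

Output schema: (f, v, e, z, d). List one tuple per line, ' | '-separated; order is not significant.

Stepwise |·|:
  R → 4
  S → 4
  (R ⋈[c=d] S) → 3
  ρ[e/c]((R ⋈[c=d] S)) → 3

== RESULT ==
f | v | e | z | d
2 | r | 3 | t | 3
6 | r | 5 | t | 5
7 | t | 3 | t | 3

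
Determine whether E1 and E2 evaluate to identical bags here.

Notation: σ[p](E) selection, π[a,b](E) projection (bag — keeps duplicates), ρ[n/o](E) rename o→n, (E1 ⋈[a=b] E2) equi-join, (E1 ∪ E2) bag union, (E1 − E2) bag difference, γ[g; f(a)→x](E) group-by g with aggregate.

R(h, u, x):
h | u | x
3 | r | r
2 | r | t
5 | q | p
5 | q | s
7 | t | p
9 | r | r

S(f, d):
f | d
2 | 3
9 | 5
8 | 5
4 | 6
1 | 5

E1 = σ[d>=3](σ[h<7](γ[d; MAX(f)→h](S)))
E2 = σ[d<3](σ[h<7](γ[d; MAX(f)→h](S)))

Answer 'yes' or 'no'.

E1 subexpression sizes:
  S → 5
  γ[d; MAX(f)→h](S) → 3
  σ[h<7](γ[d; MAX(f)→h](S)) → 2
  σ[d>=3](σ[h<7](γ[d; MAX(f)→h](S))) → 2
E2 subexpression sizes:
  S → 5
  γ[d; MAX(f)→h](S) → 3
  σ[h<7](γ[d; MAX(f)→h](S)) → 2
  σ[d<3](σ[h<7](γ[d; MAX(f)→h](S))) → 0

E1 result:
d | h
3 | 2
6 | 4
E2 result:
d | h
(0 rows)
Witness: (3, 2) appears 1× in E1 but 0× in E2.

no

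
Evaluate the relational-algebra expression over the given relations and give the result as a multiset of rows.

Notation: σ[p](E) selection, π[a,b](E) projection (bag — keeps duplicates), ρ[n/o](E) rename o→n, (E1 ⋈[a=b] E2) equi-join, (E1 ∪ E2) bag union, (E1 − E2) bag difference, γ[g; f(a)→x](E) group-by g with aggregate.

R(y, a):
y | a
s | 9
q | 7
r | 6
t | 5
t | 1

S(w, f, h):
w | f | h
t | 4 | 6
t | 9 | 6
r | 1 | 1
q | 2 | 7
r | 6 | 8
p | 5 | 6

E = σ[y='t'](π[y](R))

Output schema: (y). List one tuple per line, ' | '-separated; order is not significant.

Stepwise |·|:
  R → 5
  π[y](R) → 5
  σ[y='t'](π[y](R)) → 2

== RESULT ==
y
t
t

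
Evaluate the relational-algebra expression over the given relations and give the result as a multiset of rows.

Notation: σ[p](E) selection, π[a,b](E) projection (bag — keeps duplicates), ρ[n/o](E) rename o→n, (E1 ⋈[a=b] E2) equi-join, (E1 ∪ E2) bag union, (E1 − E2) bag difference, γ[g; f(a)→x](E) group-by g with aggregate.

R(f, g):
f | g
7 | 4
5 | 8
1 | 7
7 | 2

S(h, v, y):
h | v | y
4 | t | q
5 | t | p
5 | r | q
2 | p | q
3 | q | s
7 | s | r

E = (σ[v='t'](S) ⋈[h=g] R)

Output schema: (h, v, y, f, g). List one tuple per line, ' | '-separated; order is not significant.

Subexpression sizes:
  S → 6
  σ[v='t'](S) → 2
  R → 4
  (σ[v='t'](S) ⋈[h=g] R) → 1

== RESULT ==
h | v | y | f | g
4 | t | q | 7 | 4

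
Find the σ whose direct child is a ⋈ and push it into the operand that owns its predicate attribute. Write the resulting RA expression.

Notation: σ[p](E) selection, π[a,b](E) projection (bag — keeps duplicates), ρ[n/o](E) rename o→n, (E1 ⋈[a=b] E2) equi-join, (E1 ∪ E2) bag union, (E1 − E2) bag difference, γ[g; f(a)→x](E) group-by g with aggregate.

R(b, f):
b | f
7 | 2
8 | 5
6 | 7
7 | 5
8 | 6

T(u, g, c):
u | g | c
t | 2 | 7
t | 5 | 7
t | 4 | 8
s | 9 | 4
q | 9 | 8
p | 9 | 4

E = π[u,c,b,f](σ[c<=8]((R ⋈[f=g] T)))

σ filters on c, owned by the right side.
E' = π[u,c,b,f]((R ⋈[f=g] σ[c<=8](T)))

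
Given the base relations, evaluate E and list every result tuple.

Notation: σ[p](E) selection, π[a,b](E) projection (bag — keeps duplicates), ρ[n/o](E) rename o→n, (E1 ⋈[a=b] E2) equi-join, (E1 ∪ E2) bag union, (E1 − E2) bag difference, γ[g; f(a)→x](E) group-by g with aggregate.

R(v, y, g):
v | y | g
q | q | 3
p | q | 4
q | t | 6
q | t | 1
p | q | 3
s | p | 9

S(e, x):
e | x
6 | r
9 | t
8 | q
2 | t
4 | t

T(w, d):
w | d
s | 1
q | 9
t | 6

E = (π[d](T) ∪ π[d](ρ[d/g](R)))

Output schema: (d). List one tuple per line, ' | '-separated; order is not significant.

Subexpression sizes:
  T → 3
  π[d](T) → 3
  R → 6
  ρ[d/g](R) → 6
  π[d](ρ[d/g](R)) → 6
  (π[d](T) ∪ π[d](ρ[d/g](R))) → 9

== RESULT ==
d
1
1
3
3
4
6
6
9
9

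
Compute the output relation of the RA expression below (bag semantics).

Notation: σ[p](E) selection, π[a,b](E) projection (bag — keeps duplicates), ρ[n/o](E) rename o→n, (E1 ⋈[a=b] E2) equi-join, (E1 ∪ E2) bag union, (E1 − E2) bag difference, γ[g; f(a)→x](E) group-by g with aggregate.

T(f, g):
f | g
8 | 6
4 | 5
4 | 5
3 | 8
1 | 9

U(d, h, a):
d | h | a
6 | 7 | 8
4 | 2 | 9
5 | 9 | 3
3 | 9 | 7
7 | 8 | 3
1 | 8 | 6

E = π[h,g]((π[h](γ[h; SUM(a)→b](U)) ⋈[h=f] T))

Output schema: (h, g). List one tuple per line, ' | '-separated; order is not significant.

Per-node cardinality:
  U → 6
  γ[h; SUM(a)→b](U) → 4
  π[h](γ[h; SUM(a)→b](U)) → 4
  T → 5
  (π[h](γ[h; SUM(a)→b](U)) ⋈[h=f] T) → 1
  π[h,g]((π[h](γ[h; SUM(a)→b](U)) ⋈[h=f] T)) → 1

== RESULT ==
h | g
8 | 6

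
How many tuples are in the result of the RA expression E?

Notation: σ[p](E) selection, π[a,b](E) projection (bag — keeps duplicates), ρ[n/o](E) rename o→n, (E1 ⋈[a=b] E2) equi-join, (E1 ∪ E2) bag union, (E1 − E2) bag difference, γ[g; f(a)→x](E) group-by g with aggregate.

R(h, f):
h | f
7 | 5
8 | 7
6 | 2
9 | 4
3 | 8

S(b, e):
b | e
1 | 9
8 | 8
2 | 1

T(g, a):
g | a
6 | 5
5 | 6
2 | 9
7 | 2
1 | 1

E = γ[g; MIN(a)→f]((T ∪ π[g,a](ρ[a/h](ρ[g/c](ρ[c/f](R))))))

Stepwise |·|:
  T → 5
  R → 5
  ρ[c/f](R) → 5
  ρ[g/c](ρ[c/f](R)) → 5
  ρ[a/h](ρ[g/c](ρ[c/f](R))) → 5
  π[g,a](ρ[a/h](ρ[g/c](ρ[c/f](R)))) → 5
  (T ∪ π[g,a](ρ[a/h](ρ[g/c](ρ[c/f](R))))) → 10
  γ[g; MIN(a)→f]((T ∪ π[g,a](ρ[a/h](ρ[g/c](ρ[c/f](R)))))) → 7

|E| = 7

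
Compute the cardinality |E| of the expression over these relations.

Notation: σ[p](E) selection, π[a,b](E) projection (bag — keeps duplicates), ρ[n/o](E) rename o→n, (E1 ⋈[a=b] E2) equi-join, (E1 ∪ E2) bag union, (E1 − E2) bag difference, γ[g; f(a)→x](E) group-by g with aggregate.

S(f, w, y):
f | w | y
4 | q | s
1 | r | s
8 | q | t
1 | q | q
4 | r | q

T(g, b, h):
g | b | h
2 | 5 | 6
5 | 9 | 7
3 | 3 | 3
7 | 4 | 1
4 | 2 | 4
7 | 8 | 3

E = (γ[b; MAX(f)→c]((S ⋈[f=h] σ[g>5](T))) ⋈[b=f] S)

Per-node cardinality:
  S → 5
  T → 6
  σ[g>5](T) → 2
  (S ⋈[f=h] σ[g>5](T)) → 2
  γ[b; MAX(f)→c]((S ⋈[f=h] σ[g>5](T))) → 1
  S → 5
  (γ[b; MAX(f)→c]((S ⋈[f=h] σ[g>5](T))) ⋈[b=f] S) → 2

|E| = 2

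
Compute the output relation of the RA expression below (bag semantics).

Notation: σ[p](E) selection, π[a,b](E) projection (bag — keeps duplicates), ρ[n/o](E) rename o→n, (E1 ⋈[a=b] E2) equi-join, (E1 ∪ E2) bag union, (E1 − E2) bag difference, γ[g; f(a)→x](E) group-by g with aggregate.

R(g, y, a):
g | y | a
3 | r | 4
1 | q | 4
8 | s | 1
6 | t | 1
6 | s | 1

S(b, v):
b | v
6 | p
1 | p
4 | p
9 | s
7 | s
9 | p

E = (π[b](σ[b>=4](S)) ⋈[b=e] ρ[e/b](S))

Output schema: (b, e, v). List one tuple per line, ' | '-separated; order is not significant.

Stepwise |·|:
  S → 6
  σ[b>=4](S) → 5
  π[b](σ[b>=4](S)) → 5
  S → 6
  ρ[e/b](S) → 6
  (π[b](σ[b>=4](S)) ⋈[b=e] ρ[e/b](S)) → 7

== RESULT ==
b | e | v
4 | 4 | p
6 | 6 | p
7 | 7 | s
9 | 9 | p
9 | 9 | p
9 | 9 | s
9 | 9 | s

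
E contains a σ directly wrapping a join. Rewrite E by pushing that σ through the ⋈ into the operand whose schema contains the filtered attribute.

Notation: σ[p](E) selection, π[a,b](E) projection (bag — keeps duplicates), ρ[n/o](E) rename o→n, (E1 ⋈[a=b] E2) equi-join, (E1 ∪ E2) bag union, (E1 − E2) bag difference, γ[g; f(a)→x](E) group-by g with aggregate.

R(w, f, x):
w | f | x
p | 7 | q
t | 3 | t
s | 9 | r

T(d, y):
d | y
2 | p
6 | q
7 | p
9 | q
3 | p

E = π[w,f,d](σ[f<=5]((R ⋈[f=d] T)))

σ filters on f, owned by the left side.
E' = π[w,f,d]((σ[f<=5](R) ⋈[f=d] T))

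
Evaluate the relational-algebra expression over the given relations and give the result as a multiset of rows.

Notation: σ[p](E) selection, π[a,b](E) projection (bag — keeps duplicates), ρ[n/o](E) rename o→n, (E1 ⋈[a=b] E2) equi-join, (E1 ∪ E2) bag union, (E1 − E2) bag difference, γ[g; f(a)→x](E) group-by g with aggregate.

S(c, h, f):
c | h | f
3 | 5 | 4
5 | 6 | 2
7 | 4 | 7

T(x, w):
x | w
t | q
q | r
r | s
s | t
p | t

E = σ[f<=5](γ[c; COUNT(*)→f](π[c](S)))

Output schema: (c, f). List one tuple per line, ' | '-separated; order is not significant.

Subexpression sizes:
  S → 3
  π[c](S) → 3
  γ[c; COUNT(*)→f](π[c](S)) → 3
  σ[f<=5](γ[c; COUNT(*)→f](π[c](S))) → 3

== RESULT ==
c | f
3 | 1
5 | 1
7 | 1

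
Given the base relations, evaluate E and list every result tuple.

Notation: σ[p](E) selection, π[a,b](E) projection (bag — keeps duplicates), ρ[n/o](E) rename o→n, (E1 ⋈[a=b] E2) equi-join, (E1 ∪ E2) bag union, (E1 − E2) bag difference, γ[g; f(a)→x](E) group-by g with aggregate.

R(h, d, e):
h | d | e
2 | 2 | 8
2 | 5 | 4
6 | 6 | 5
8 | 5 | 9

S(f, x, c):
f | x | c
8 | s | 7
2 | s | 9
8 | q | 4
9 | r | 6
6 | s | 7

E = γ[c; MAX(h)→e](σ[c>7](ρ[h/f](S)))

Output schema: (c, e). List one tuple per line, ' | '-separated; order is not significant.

Subexpression sizes:
  S → 5
  ρ[h/f](S) → 5
  σ[c>7](ρ[h/f](S)) → 1
  γ[c; MAX(h)→e](σ[c>7](ρ[h/f](S))) → 1

== RESULT ==
c | e
9 | 2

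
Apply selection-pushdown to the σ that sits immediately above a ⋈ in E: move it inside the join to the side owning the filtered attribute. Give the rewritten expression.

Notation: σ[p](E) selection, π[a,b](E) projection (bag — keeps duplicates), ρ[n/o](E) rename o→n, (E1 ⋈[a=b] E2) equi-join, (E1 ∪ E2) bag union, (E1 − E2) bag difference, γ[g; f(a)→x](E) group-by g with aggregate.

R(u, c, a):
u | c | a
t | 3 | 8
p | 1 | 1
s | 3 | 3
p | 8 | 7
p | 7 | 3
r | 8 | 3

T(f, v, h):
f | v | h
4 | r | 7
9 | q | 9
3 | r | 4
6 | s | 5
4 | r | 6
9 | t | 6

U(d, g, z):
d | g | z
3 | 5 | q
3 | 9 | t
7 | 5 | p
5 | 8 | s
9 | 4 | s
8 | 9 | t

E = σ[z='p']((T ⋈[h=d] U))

σ filters on z, owned by the right side.
E' = (T ⋈[h=d] σ[z='p'](U))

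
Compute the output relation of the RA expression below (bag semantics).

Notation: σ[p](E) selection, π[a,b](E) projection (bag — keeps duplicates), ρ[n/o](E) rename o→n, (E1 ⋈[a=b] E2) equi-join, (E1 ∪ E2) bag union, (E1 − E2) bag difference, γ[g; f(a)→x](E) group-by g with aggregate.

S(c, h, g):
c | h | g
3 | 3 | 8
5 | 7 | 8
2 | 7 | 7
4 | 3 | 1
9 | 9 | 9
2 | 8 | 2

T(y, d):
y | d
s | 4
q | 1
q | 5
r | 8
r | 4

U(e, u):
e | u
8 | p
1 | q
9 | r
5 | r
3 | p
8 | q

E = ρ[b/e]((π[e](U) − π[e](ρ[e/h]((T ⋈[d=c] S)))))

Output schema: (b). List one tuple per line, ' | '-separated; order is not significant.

Per-node cardinality:
  U → 6
  π[e](U) → 6
  T → 5
  S → 6
  (T ⋈[d=c] S) → 3
  ρ[e/h]((T ⋈[d=c] S)) → 3
  π[e](ρ[e/h]((T ⋈[d=c] S))) → 3
  (π[e](U) − π[e](ρ[e/h]((T ⋈[d=c] S)))) → 5
  ρ[b/e]((π[e](U) − π[e](ρ[e/h]((T ⋈[d=c] S))))) → 5

== RESULT ==
b
1
5
8
8
9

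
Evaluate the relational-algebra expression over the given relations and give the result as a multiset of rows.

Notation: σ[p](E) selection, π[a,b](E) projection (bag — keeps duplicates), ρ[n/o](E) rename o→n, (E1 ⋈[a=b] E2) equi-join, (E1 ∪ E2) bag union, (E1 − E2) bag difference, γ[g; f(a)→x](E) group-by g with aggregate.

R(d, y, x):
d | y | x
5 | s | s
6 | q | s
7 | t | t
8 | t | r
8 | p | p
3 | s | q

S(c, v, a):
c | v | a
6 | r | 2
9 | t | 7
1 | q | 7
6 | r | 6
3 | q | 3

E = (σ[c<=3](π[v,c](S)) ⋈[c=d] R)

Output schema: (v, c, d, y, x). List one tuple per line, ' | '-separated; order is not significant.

Stepwise |·|:
  S → 5
  π[v,c](S) → 5
  σ[c<=3](π[v,c](S)) → 2
  R → 6
  (σ[c<=3](π[v,c](S)) ⋈[c=d] R) → 1

== RESULT ==
v | c | d | y | x
q | 3 | 3 | s | q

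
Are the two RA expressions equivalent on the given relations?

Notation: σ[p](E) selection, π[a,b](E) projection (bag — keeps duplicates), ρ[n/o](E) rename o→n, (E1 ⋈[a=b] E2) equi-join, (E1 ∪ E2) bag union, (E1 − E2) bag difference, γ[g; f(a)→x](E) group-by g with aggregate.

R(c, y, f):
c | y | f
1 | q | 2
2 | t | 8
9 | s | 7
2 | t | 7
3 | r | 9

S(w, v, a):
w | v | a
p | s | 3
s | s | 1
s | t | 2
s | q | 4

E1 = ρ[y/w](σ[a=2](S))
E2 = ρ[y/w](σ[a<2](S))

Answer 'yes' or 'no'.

E1 row counts bottom-up:
  S → 4
  σ[a=2](S) → 1
  ρ[y/w](σ[a=2](S)) → 1
E2 row counts bottom-up:
  S → 4
  σ[a<2](S) → 1
  ρ[y/w](σ[a<2](S)) → 1

E1 result:
y | v | a
s | t | 2
E2 result:
y | v | a
s | s | 1
Witness: ('s', 's', 1) appears 0× in E1 but 1× in E2.

no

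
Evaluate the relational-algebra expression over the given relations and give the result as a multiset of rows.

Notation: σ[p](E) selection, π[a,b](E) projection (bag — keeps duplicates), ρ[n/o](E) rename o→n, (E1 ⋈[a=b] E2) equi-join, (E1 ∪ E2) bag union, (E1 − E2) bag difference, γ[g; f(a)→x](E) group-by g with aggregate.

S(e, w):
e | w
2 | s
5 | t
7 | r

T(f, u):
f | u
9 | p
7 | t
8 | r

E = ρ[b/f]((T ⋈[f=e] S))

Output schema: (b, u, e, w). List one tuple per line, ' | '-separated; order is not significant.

Subexpression sizes:
  T → 3
  S → 3
  (T ⋈[f=e] S) → 1
  ρ[b/f]((T ⋈[f=e] S)) → 1

== RESULT ==
b | u | e | w
7 | t | 7 | r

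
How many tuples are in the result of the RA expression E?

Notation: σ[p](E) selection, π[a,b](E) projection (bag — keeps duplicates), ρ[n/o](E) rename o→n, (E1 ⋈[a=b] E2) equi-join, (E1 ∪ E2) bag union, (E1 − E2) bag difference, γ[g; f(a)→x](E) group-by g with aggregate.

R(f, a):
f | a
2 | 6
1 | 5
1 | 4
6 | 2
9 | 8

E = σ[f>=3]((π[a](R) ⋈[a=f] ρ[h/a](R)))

Subexpression sizes:
  R → 5
  π[a](R) → 5
  R → 5
  ρ[h/a](R) → 5
  (π[a](R) ⋈[a=f] ρ[h/a](R)) → 2
  σ[f>=3]((π[a](R) ⋈[a=f] ρ[h/a](R))) → 1

|E| = 1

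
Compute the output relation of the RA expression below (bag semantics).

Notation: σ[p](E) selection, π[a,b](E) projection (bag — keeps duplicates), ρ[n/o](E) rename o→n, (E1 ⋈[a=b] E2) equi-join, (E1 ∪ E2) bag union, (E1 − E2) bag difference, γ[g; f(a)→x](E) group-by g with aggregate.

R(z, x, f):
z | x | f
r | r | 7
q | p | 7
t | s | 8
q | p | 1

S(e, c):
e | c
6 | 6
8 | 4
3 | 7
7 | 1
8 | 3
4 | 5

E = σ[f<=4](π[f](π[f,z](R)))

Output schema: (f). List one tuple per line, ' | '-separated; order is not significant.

Stepwise |·|:
  R → 4
  π[f,z](R) → 4
  π[f](π[f,z](R)) → 4
  σ[f<=4](π[f](π[f,z](R))) → 1

== RESULT ==
f
1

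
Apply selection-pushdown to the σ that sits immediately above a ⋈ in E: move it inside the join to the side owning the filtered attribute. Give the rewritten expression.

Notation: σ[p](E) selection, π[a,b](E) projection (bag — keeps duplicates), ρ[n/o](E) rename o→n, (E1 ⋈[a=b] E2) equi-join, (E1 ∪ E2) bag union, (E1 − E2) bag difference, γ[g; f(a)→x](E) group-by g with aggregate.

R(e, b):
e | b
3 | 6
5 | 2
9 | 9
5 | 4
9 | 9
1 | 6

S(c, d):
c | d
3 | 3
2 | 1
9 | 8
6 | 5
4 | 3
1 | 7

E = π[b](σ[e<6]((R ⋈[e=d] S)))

σ filters on e, owned by the left side.
E' = π[b]((σ[e<6](R) ⋈[e=d] S))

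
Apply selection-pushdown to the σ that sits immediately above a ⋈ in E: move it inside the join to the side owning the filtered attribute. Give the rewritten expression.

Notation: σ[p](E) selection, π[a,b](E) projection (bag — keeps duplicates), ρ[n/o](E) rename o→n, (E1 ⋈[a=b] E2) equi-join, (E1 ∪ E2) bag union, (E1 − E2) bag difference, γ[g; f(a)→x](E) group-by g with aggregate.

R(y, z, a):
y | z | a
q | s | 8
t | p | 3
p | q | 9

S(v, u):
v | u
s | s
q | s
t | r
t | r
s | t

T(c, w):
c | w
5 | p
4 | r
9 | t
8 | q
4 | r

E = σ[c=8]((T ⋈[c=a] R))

σ filters on c, owned by the left side.
E' = (σ[c=8](T) ⋈[c=a] R)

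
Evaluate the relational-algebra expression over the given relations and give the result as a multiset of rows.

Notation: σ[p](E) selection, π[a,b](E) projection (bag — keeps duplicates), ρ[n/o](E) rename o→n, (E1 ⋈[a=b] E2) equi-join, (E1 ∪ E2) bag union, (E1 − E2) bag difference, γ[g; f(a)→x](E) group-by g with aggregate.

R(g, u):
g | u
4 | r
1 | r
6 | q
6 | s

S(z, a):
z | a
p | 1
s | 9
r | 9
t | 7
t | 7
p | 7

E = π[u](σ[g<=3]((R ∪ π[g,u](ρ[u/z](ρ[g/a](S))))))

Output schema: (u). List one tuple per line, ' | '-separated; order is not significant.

Row counts bottom-up:
  R → 4
  S → 6
  ρ[g/a](S) → 6
  ρ[u/z](ρ[g/a](S)) → 6
  π[g,u](ρ[u/z](ρ[g/a](S))) → 6
  (R ∪ π[g,u](ρ[u/z](ρ[g/a](S)))) → 10
  σ[g<=3]((R ∪ π[g,u](ρ[u/z](ρ[g/a](S))))) → 2
  π[u](σ[g<=3]((R ∪ π[g,u](ρ[u/z](ρ[g/a](S)))))) → 2

== RESULT ==
u
p
r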